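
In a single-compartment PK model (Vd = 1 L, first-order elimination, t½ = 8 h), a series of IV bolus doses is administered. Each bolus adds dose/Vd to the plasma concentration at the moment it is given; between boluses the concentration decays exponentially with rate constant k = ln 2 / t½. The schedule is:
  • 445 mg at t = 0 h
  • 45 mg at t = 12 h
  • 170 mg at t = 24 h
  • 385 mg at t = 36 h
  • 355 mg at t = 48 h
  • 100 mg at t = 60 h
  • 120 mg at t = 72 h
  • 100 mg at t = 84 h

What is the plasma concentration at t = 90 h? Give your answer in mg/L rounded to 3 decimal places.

k = ln 2 / 8 = 0.08664 per h
Dose 1 (445 mg at t=0 h): 445·exp(−0.08664·90) = 0.183 mg/L
Dose 2 (45 mg at t=12 h): 45·exp(−0.08664·78) = 0.052 mg/L
Dose 3 (170 mg at t=24 h): 170·exp(−0.08664·66) = 0.558 mg/L
Dose 4 (385 mg at t=36 h): 385·exp(−0.08664·54) = 3.577 mg/L
Dose 5 (355 mg at t=48 h): 355·exp(−0.08664·42) = 9.329 mg/L
Dose 6 (100 mg at t=60 h): 100·exp(−0.08664·30) = 7.433 mg/L
Dose 7 (120 mg at t=72 h): 120·exp(−0.08664·18) = 25.227 mg/L
Dose 8 (100 mg at t=84 h): 100·exp(−0.08664·6) = 59.460 mg/L
C(90) = 0.183 + 0.052 + 0.558 + 3.577 + 9.329 + 7.433 + 25.227 + 59.460 = 105.819 mg/L

105.819 mg/L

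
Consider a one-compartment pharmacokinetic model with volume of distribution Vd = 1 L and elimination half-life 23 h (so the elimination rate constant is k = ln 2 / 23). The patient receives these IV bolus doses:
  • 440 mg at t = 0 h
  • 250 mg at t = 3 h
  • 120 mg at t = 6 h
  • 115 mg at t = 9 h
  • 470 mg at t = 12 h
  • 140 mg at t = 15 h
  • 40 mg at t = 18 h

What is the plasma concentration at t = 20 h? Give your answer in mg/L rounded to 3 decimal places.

1079.226 mg/L

k = ln 2 / 23 = 0.03014 per h
Dose 1 (440 mg at t=0 h): 440·exp(−0.03014·20) = 240.817 mg/L
Dose 2 (250 mg at t=3 h): 250·exp(−0.03014·17) = 149.775 mg/L
Dose 3 (120 mg at t=6 h): 120·exp(−0.03014·14) = 78.695 mg/L
Dose 4 (115 mg at t=9 h): 115·exp(−0.03014·11) = 82.552 mg/L
Dose 5 (470 mg at t=12 h): 470·exp(−0.03014·8) = 369.311 mg/L
Dose 6 (140 mg at t=15 h): 140·exp(−0.03014·5) = 120.417 mg/L
Dose 7 (40 mg at t=18 h): 40·exp(−0.03014·2) = 37.660 mg/L
C(20) = 240.817 + 149.775 + 78.695 + 82.552 + 369.311 + 120.417 + 37.660 = 1079.226 mg/L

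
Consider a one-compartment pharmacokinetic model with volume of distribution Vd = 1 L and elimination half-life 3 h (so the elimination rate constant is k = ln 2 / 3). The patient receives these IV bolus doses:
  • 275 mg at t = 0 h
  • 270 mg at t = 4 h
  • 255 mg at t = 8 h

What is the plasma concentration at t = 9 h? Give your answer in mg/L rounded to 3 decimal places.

321.813 mg/L

k = ln 2 / 3 = 0.23105 per h
Dose 1 (275 mg at t=0 h): 275·exp(−0.23105·9) = 34.375 mg/L
Dose 2 (270 mg at t=4 h): 270·exp(−0.23105·5) = 85.045 mg/L
Dose 3 (255 mg at t=8 h): 255·exp(−0.23105·1) = 202.394 mg/L
C(9) = 34.375 + 85.045 + 202.394 = 321.813 mg/L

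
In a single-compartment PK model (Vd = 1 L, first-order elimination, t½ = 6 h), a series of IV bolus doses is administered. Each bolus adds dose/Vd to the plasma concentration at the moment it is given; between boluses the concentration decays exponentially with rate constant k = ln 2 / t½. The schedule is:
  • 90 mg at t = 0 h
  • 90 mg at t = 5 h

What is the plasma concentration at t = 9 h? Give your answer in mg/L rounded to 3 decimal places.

k = ln 2 / 6 = 0.11552 per h
Dose 1 (90 mg at t=0 h): 90·exp(−0.11552·9) = 31.820 mg/L
Dose 2 (90 mg at t=5 h): 90·exp(−0.11552·4) = 56.696 mg/L
C(9) = 31.820 + 56.696 = 88.516 mg/L

88.516 mg/L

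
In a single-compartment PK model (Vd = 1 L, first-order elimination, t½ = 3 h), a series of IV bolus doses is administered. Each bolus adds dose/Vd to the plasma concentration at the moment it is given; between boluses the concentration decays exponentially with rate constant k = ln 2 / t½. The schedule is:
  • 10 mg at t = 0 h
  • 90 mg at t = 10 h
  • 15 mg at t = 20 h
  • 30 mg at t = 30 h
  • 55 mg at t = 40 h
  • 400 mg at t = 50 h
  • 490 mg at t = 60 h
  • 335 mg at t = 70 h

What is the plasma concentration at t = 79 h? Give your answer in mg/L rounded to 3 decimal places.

48.451 mg/L

k = ln 2 / 3 = 0.23105 per h
Dose 1 (10 mg at t=0 h): 10·exp(−0.23105·79) = 0.000 mg/L
Dose 2 (90 mg at t=10 h): 90·exp(−0.23105·69) = 0.000 mg/L
Dose 3 (15 mg at t=20 h): 15·exp(−0.23105·59) = 0.000 mg/L
Dose 4 (30 mg at t=30 h): 30·exp(−0.23105·49) = 0.000 mg/L
Dose 5 (55 mg at t=40 h): 55·exp(−0.23105·39) = 0.007 mg/L
Dose 6 (400 mg at t=50 h): 400·exp(−0.23105·29) = 0.492 mg/L
Dose 7 (490 mg at t=60 h): 490·exp(−0.23105·19) = 6.077 mg/L
Dose 8 (335 mg at t=70 h): 335·exp(−0.23105·9) = 41.875 mg/L
C(79) = 0.000 + 0.000 + 0.000 + 0.000 + 0.007 + 0.492 + 6.077 + 41.875 = 48.451 mg/L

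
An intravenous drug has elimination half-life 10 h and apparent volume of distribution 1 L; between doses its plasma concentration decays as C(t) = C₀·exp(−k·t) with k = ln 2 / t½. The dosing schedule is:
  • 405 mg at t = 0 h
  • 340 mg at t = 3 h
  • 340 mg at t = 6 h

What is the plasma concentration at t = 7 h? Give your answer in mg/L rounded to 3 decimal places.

824.210 mg/L

k = ln 2 / 10 = 0.06931 per h
Dose 1 (405 mg at t=0 h): 405·exp(−0.06931·7) = 249.307 mg/L
Dose 2 (340 mg at t=3 h): 340·exp(−0.06931·4) = 257.672 mg/L
Dose 3 (340 mg at t=6 h): 340·exp(−0.06931·1) = 317.231 mg/L
C(7) = 249.307 + 257.672 + 317.231 = 824.210 mg/L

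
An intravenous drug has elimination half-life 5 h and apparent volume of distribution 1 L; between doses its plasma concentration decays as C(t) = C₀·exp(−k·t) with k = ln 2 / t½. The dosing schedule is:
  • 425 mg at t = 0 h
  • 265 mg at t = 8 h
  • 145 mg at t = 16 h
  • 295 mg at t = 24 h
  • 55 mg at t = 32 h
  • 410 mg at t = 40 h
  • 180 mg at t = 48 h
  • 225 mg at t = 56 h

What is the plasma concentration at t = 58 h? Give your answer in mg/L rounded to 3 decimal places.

k = ln 2 / 5 = 0.13863 per h
Dose 1 (425 mg at t=0 h): 425·exp(−0.13863·58) = 0.137 mg/L
Dose 2 (265 mg at t=8 h): 265·exp(−0.13863·50) = 0.259 mg/L
Dose 3 (145 mg at t=16 h): 145·exp(−0.13863·42) = 0.429 mg/L
Dose 4 (295 mg at t=24 h): 295·exp(−0.13863·34) = 2.647 mg/L
Dose 5 (55 mg at t=32 h): 55·exp(−0.13863·26) = 1.496 mg/L
Dose 6 (410 mg at t=40 h): 410·exp(−0.13863·18) = 33.812 mg/L
Dose 7 (180 mg at t=48 h): 180·exp(−0.13863·10) = 45.000 mg/L
Dose 8 (225 mg at t=56 h): 225·exp(−0.13863·2) = 170.518 mg/L
C(58) = 0.137 + 0.259 + 0.429 + 2.647 + 1.496 + 33.812 + 45.000 + 170.518 = 254.299 mg/L

254.299 mg/L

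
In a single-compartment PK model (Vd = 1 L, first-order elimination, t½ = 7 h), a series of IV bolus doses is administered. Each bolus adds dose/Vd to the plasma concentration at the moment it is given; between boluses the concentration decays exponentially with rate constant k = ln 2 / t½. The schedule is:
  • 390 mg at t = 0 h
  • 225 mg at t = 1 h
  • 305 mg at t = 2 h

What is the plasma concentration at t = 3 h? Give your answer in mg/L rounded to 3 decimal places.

k = ln 2 / 7 = 0.09902 per h
Dose 1 (390 mg at t=0 h): 390·exp(−0.09902·3) = 289.769 mg/L
Dose 2 (225 mg at t=1 h): 225·exp(−0.09902·2) = 184.575 mg/L
Dose 3 (305 mg at t=2 h): 305·exp(−0.09902·1) = 276.246 mg/L
C(3) = 289.769 + 184.575 + 276.246 = 750.590 mg/L

750.590 mg/L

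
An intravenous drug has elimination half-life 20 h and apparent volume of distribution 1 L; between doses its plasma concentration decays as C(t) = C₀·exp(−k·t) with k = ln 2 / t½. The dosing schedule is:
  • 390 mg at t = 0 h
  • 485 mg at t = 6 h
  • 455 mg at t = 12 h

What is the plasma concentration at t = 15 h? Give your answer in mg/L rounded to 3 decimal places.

k = ln 2 / 20 = 0.03466 per h
Dose 1 (390 mg at t=0 h): 390·exp(−0.03466·15) = 231.895 mg/L
Dose 2 (485 mg at t=6 h): 485·exp(−0.03466·9) = 355.041 mg/L
Dose 3 (455 mg at t=12 h): 455·exp(−0.03466·3) = 410.069 mg/L
C(15) = 231.895 + 355.041 + 410.069 = 997.005 mg/L

997.005 mg/L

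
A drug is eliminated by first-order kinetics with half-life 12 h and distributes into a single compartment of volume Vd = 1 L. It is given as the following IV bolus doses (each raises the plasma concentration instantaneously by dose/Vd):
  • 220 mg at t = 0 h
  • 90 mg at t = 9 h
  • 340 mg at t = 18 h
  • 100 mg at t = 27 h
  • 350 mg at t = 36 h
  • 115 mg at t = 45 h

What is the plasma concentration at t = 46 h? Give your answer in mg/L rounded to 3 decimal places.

431.864 mg/L

k = ln 2 / 12 = 0.05776 per h
Dose 1 (220 mg at t=0 h): 220·exp(−0.05776·46) = 15.434 mg/L
Dose 2 (90 mg at t=9 h): 90·exp(−0.05776·37) = 10.619 mg/L
Dose 3 (340 mg at t=18 h): 340·exp(−0.05776·28) = 67.465 mg/L
Dose 4 (100 mg at t=27 h): 100·exp(−0.05776·19) = 33.371 mg/L
Dose 5 (350 mg at t=36 h): 350·exp(−0.05776·10) = 196.431 mg/L
Dose 6 (115 mg at t=45 h): 115·exp(−0.05776·1) = 108.546 mg/L
C(46) = 15.434 + 10.619 + 67.465 + 33.371 + 196.431 + 108.546 = 431.864 mg/L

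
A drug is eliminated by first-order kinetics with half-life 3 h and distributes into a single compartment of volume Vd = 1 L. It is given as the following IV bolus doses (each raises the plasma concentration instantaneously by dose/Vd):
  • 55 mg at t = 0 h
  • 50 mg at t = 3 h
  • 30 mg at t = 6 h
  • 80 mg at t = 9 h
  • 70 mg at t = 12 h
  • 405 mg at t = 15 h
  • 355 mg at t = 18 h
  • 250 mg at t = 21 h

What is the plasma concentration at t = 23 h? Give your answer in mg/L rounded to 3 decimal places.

343.107 mg/L

k = ln 2 / 3 = 0.23105 per h
Dose 1 (55 mg at t=0 h): 55·exp(−0.23105·23) = 0.271 mg/L
Dose 2 (50 mg at t=3 h): 50·exp(−0.23105·20) = 0.492 mg/L
Dose 3 (30 mg at t=6 h): 30·exp(−0.23105·17) = 0.591 mg/L
Dose 4 (80 mg at t=9 h): 80·exp(−0.23105·14) = 3.150 mg/L
Dose 5 (70 mg at t=12 h): 70·exp(−0.23105·11) = 5.512 mg/L
Dose 6 (405 mg at t=15 h): 405·exp(−0.23105·8) = 63.784 mg/L
Dose 7 (355 mg at t=18 h): 355·exp(−0.23105·5) = 111.818 mg/L
Dose 8 (250 mg at t=21 h): 250·exp(−0.23105·2) = 157.490 mg/L
C(23) = 0.271 + 0.492 + 0.591 + 3.150 + 5.512 + 63.784 + 111.818 + 157.490 = 343.107 mg/L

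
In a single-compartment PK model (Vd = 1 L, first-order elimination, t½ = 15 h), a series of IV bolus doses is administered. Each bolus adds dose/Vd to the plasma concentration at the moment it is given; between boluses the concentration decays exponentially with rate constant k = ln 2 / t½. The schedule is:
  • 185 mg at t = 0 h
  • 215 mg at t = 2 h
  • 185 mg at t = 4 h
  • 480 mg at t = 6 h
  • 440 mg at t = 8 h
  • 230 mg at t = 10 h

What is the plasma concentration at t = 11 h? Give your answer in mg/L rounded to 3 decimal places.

k = ln 2 / 15 = 0.04621 per h
Dose 1 (185 mg at t=0 h): 185·exp(−0.04621·11) = 111.280 mg/L
Dose 2 (215 mg at t=2 h): 215·exp(−0.04621·9) = 141.847 mg/L
Dose 3 (185 mg at t=4 h): 185·exp(−0.04621·7) = 133.872 mg/L
Dose 4 (480 mg at t=6 h): 480·exp(−0.04621·5) = 380.976 mg/L
Dose 5 (440 mg at t=8 h): 440·exp(−0.04621·3) = 383.042 mg/L
Dose 6 (230 mg at t=10 h): 230·exp(−0.04621·1) = 219.614 mg/L
C(11) = 111.280 + 141.847 + 133.872 + 380.976 + 383.042 + 219.614 = 1370.631 mg/L

1370.631 mg/L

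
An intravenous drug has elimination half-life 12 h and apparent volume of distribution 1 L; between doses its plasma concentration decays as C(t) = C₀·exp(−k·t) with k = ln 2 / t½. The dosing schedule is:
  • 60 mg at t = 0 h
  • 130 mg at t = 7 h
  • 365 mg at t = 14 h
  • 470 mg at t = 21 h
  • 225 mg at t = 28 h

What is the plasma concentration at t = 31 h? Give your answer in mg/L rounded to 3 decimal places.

632.212 mg/L

k = ln 2 / 12 = 0.05776 per h
Dose 1 (60 mg at t=0 h): 60·exp(−0.05776·31) = 10.011 mg/L
Dose 2 (130 mg at t=7 h): 130·exp(−0.05776·24) = 32.500 mg/L
Dose 3 (365 mg at t=14 h): 365·exp(−0.05776·17) = 136.721 mg/L
Dose 4 (470 mg at t=21 h): 470·exp(−0.05776·10) = 263.779 mg/L
Dose 5 (225 mg at t=28 h): 225·exp(−0.05776·3) = 189.202 mg/L
C(31) = 10.011 + 32.500 + 136.721 + 263.779 + 189.202 = 632.212 mg/L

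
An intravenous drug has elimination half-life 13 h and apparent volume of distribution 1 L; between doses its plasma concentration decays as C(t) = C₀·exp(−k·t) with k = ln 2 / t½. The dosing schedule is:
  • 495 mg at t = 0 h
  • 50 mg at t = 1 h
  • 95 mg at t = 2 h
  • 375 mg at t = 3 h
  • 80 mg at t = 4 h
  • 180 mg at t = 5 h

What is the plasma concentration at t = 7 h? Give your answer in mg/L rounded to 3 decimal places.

k = ln 2 / 13 = 0.05332 per h
Dose 1 (495 mg at t=0 h): 495·exp(−0.05332·7) = 340.810 mg/L
Dose 2 (50 mg at t=1 h): 50·exp(−0.05332·6) = 36.311 mg/L
Dose 3 (95 mg at t=2 h): 95·exp(−0.05332·5) = 72.768 mg/L
Dose 4 (375 mg at t=3 h): 375·exp(−0.05332·4) = 302.975 mg/L
Dose 5 (80 mg at t=4 h): 80·exp(−0.05332·3) = 68.174 mg/L
Dose 6 (180 mg at t=5 h): 180·exp(−0.05332·2) = 161.793 mg/L
C(7) = 340.810 + 36.311 + 72.768 + 302.975 + 68.174 + 161.793 = 982.831 mg/L

982.831 mg/L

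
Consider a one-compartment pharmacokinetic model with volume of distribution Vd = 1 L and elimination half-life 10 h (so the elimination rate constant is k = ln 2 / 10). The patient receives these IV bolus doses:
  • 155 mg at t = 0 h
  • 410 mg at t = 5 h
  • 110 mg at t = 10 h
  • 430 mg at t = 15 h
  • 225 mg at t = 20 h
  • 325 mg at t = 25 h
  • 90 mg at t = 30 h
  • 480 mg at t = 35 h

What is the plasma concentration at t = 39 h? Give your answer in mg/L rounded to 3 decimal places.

k = ln 2 / 10 = 0.06931 per h
Dose 1 (155 mg at t=0 h): 155·exp(−0.06931·39) = 10.383 mg/L
Dose 2 (410 mg at t=5 h): 410·exp(−0.06931·34) = 38.840 mg/L
Dose 3 (110 mg at t=10 h): 110·exp(−0.06931·29) = 14.737 mg/L
Dose 4 (430 mg at t=15 h): 430·exp(−0.06931·24) = 81.470 mg/L
Dose 5 (225 mg at t=20 h): 225·exp(−0.06931·19) = 60.287 mg/L
Dose 6 (325 mg at t=25 h): 325·exp(−0.06931·14) = 123.152 mg/L
Dose 7 (90 mg at t=30 h): 90·exp(−0.06931·9) = 48.230 mg/L
Dose 8 (480 mg at t=35 h): 480·exp(−0.06931·4) = 363.772 mg/L
C(39) = 10.383 + 38.840 + 14.737 + 81.470 + 60.287 + 123.152 + 48.230 + 363.772 = 740.871 mg/L

740.871 mg/L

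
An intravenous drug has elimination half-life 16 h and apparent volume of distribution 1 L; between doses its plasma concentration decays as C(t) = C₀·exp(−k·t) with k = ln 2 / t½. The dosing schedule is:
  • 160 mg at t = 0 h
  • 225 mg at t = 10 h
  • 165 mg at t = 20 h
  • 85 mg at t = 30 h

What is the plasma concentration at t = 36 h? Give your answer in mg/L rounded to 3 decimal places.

254.627 mg/L

k = ln 2 / 16 = 0.04332 per h
Dose 1 (160 mg at t=0 h): 160·exp(−0.04332·36) = 33.636 mg/L
Dose 2 (225 mg at t=10 h): 225·exp(−0.04332·26) = 72.947 mg/L
Dose 3 (165 mg at t=20 h): 165·exp(−0.04332·16) = 82.500 mg/L
Dose 4 (85 mg at t=30 h): 85·exp(−0.04332·6) = 65.544 mg/L
C(36) = 33.636 + 72.947 + 82.500 + 65.544 = 254.627 mg/L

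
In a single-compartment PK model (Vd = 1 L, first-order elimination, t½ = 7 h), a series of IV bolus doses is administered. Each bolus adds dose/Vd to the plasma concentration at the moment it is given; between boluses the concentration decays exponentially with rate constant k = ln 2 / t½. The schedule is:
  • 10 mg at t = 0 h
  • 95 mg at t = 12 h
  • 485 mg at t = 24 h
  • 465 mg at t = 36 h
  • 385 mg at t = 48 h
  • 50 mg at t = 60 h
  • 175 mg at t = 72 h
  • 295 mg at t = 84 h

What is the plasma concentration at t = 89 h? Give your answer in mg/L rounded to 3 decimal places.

225.052 mg/L

k = ln 2 / 7 = 0.09902 per h
Dose 1 (10 mg at t=0 h): 10·exp(−0.09902·89) = 0.001 mg/L
Dose 2 (95 mg at t=12 h): 95·exp(−0.09902·77) = 0.046 mg/L
Dose 3 (485 mg at t=24 h): 485·exp(−0.09902·65) = 0.777 mg/L
Dose 4 (465 mg at t=36 h): 465·exp(−0.09902·53) = 2.445 mg/L
Dose 5 (385 mg at t=48 h): 385·exp(−0.09902·41) = 6.642 mg/L
Dose 6 (50 mg at t=60 h): 50·exp(−0.09902·29) = 2.830 mg/L
Dose 7 (175 mg at t=72 h): 175·exp(−0.09902·17) = 32.506 mg/L
Dose 8 (295 mg at t=84 h): 295·exp(−0.09902·5) = 179.805 mg/L
C(89) = 0.001 + 0.046 + 0.777 + 2.445 + 6.642 + 2.830 + 32.506 + 179.805 = 225.052 mg/L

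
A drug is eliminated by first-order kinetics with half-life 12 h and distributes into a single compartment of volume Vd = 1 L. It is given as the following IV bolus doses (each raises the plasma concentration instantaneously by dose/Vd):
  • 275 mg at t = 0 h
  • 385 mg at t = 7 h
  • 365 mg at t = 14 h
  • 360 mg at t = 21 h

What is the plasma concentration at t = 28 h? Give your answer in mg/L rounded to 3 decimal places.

k = ln 2 / 12 = 0.05776 per h
Dose 1 (275 mg at t=0 h): 275·exp(−0.05776·28) = 54.567 mg/L
Dose 2 (385 mg at t=7 h): 385·exp(−0.05776·21) = 114.461 mg/L
Dose 3 (365 mg at t=14 h): 365·exp(−0.05776·14) = 162.589 mg/L
Dose 4 (360 mg at t=21 h): 360·exp(−0.05776·7) = 240.271 mg/L
C(28) = 54.567 + 114.461 + 162.589 + 240.271 = 571.888 mg/L

571.888 mg/L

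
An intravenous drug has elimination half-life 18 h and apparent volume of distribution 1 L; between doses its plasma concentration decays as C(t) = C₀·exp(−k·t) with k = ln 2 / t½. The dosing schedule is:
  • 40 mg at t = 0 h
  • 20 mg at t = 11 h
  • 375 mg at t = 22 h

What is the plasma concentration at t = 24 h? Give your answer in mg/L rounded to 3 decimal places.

k = ln 2 / 18 = 0.03851 per h
Dose 1 (40 mg at t=0 h): 40·exp(−0.03851·24) = 15.874 mg/L
Dose 2 (20 mg at t=11 h): 20·exp(−0.03851·13) = 12.123 mg/L
Dose 3 (375 mg at t=22 h): 375·exp(−0.03851·2) = 347.203 mg/L
C(24) = 15.874 + 12.123 + 347.203 = 375.200 mg/L

375.200 mg/L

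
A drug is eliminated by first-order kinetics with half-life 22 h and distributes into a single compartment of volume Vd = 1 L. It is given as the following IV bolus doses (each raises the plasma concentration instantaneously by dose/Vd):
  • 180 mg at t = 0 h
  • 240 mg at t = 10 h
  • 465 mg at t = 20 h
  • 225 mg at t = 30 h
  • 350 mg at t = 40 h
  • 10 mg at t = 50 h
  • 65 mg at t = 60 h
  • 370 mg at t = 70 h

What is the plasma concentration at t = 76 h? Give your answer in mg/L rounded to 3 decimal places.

641.408 mg/L

k = ln 2 / 22 = 0.03151 per h
Dose 1 (180 mg at t=0 h): 180·exp(−0.03151·76) = 16.419 mg/L
Dose 2 (240 mg at t=10 h): 240·exp(−0.03151·66) = 30.000 mg/L
Dose 3 (465 mg at t=20 h): 465·exp(−0.03151·56) = 79.652 mg/L
Dose 4 (225 mg at t=30 h): 225·exp(−0.03151·46) = 52.815 mg/L
Dose 5 (350 mg at t=40 h): 350·exp(−0.03151·36) = 112.583 mg/L
Dose 6 (10 mg at t=50 h): 10·exp(−0.03151·26) = 4.408 mg/L
Dose 7 (65 mg at t=60 h): 65·exp(−0.03151·16) = 39.263 mg/L
Dose 8 (370 mg at t=70 h): 370·exp(−0.03151·6) = 306.269 mg/L
C(76) = 16.419 + 30.000 + 79.652 + 52.815 + 112.583 + 4.408 + 39.263 + 306.269 = 641.408 mg/L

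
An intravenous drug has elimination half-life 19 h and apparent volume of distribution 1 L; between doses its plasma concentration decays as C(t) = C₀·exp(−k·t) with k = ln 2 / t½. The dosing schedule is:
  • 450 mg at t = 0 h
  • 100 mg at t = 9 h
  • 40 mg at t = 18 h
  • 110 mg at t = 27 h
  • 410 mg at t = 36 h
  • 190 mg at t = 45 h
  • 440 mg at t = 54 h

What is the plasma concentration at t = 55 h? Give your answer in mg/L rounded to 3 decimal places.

k = ln 2 / 19 = 0.03648 per h
Dose 1 (450 mg at t=0 h): 450·exp(−0.03648·55) = 60.508 mg/L
Dose 2 (100 mg at t=9 h): 100·exp(−0.03648·46) = 18.672 mg/L
Dose 3 (40 mg at t=18 h): 40·exp(−0.03648·37) = 10.372 mg/L
Dose 4 (110 mg at t=27 h): 110·exp(−0.03648·28) = 39.607 mg/L
Dose 5 (410 mg at t=36 h): 410·exp(−0.03648·19) = 205.000 mg/L
Dose 6 (190 mg at t=45 h): 190·exp(−0.03648·10) = 131.922 mg/L
Dose 7 (440 mg at t=54 h): 440·exp(−0.03648·1) = 424.237 mg/L
C(55) = 60.508 + 18.672 + 10.372 + 39.607 + 205.000 + 131.922 + 424.237 = 890.317 mg/L

890.317 mg/L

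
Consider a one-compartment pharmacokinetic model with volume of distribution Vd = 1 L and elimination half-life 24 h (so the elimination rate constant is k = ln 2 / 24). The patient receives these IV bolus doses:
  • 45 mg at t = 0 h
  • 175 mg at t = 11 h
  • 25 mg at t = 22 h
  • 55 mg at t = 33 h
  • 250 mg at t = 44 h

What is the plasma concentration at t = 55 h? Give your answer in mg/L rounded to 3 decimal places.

279.029 mg/L

k = ln 2 / 24 = 0.02888 per h
Dose 1 (45 mg at t=0 h): 45·exp(−0.02888·55) = 9.191 mg/L
Dose 2 (175 mg at t=11 h): 175·exp(−0.02888·44) = 49.108 mg/L
Dose 3 (25 mg at t=22 h): 25·exp(−0.02888·33) = 9.639 mg/L
Dose 4 (55 mg at t=33 h): 55·exp(−0.02888·22) = 29.135 mg/L
Dose 5 (250 mg at t=44 h): 250·exp(−0.02888·11) = 181.957 mg/L
C(55) = 9.191 + 49.108 + 9.639 + 29.135 + 181.957 = 279.029 mg/L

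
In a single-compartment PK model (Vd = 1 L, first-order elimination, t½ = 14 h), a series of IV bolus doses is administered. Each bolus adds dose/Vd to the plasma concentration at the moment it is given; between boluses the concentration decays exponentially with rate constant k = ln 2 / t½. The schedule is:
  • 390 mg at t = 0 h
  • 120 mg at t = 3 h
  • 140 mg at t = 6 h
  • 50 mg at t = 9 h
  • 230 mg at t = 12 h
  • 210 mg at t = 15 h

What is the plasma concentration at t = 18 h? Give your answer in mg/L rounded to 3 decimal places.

678.279 mg/L

k = ln 2 / 14 = 0.04951 per h
Dose 1 (390 mg at t=0 h): 390·exp(−0.04951·18) = 159.965 mg/L
Dose 2 (120 mg at t=3 h): 120·exp(−0.04951·15) = 57.102 mg/L
Dose 3 (140 mg at t=6 h): 140·exp(−0.04951·12) = 77.286 mg/L
Dose 4 (50 mg at t=9 h): 50·exp(−0.04951·9) = 32.022 mg/L
Dose 5 (230 mg at t=12 h): 230·exp(−0.04951·6) = 170.889 mg/L
Dose 6 (210 mg at t=15 h): 210·exp(−0.04951·3) = 181.014 mg/L
C(18) = 159.965 + 57.102 + 77.286 + 32.022 + 170.889 + 181.014 = 678.279 mg/L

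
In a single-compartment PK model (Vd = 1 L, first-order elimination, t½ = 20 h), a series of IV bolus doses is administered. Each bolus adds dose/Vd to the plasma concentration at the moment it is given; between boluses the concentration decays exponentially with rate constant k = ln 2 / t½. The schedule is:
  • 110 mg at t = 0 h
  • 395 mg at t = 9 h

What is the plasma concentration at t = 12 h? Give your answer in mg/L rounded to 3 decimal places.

k = ln 2 / 20 = 0.03466 per h
Dose 1 (110 mg at t=0 h): 110·exp(−0.03466·12) = 72.573 mg/L
Dose 2 (395 mg at t=9 h): 395·exp(−0.03466·3) = 355.994 mg/L
C(12) = 72.573 + 355.994 = 428.567 mg/L

428.567 mg/L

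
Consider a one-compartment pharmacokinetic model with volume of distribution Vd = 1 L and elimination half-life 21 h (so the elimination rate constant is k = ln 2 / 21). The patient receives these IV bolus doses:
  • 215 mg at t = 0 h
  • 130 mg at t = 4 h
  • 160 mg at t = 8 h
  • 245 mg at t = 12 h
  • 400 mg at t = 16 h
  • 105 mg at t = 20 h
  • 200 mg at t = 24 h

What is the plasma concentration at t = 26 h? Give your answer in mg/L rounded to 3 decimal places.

k = ln 2 / 21 = 0.03301 per h
Dose 1 (215 mg at t=0 h): 215·exp(−0.03301·26) = 91.145 mg/L
Dose 2 (130 mg at t=4 h): 130·exp(−0.03301·22) = 62.890 mg/L
Dose 3 (160 mg at t=8 h): 160·exp(−0.03301·18) = 88.327 mg/L
Dose 4 (245 mg at t=12 h): 245·exp(−0.03301·14) = 154.340 mg/L
Dose 5 (400 mg at t=16 h): 400·exp(−0.03301·10) = 287.549 mg/L
Dose 6 (105 mg at t=20 h): 105·exp(−0.03301·6) = 86.135 mg/L
Dose 7 (200 mg at t=24 h): 200·exp(−0.03301·2) = 187.224 mg/L
C(26) = 91.145 + 62.890 + 88.327 + 154.340 + 287.549 + 86.135 + 187.224 = 957.611 mg/L

957.611 mg/L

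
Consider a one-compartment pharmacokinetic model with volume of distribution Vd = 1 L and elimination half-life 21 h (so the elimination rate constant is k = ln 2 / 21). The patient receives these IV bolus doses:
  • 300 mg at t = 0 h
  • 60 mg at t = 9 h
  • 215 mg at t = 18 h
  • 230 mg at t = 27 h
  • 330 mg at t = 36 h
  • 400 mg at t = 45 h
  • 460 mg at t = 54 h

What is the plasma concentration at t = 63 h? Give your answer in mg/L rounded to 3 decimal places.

k = ln 2 / 21 = 0.03301 per h
Dose 1 (300 mg at t=0 h): 300·exp(−0.03301·63) = 37.500 mg/L
Dose 2 (60 mg at t=9 h): 60·exp(−0.03301·54) = 10.094 mg/L
Dose 3 (215 mg at t=18 h): 215·exp(−0.03301·45) = 48.683 mg/L
Dose 4 (230 mg at t=27 h): 230·exp(−0.03301·36) = 70.093 mg/L
Dose 5 (330 mg at t=36 h): 330·exp(−0.03301·27) = 135.355 mg/L
Dose 6 (400 mg at t=45 h): 400·exp(−0.03301·18) = 220.818 mg/L
Dose 7 (460 mg at t=54 h): 460·exp(−0.03301·9) = 341.779 mg/L
C(63) = 37.500 + 10.094 + 48.683 + 70.093 + 135.355 + 220.818 + 341.779 = 864.322 mg/L

864.322 mg/L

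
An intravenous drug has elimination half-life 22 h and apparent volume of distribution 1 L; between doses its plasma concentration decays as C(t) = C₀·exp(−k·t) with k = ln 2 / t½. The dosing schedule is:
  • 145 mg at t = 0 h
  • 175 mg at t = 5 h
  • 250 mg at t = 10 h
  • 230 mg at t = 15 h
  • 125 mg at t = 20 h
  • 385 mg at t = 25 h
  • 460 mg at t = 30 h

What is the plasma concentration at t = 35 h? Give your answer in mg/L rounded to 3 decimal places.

k = ln 2 / 22 = 0.03151 per h
Dose 1 (145 mg at t=0 h): 145·exp(−0.03151·35) = 48.135 mg/L
Dose 2 (175 mg at t=5 h): 175·exp(−0.03151·30) = 68.005 mg/L
Dose 3 (250 mg at t=10 h): 250·exp(−0.03151·25) = 113.726 mg/L
Dose 4 (230 mg at t=15 h): 230·exp(−0.03151·20) = 122.480 mg/L
Dose 5 (125 mg at t=20 h): 125·exp(−0.03151·15) = 77.922 mg/L
Dose 6 (385 mg at t=25 h): 385·exp(−0.03151·10) = 280.950 mg/L
Dose 7 (460 mg at t=30 h): 460·exp(−0.03151·5) = 392.954 mg/L
C(35) = 48.135 + 68.005 + 113.726 + 122.480 + 77.922 + 280.950 + 392.954 = 1104.172 mg/L

1104.172 mg/L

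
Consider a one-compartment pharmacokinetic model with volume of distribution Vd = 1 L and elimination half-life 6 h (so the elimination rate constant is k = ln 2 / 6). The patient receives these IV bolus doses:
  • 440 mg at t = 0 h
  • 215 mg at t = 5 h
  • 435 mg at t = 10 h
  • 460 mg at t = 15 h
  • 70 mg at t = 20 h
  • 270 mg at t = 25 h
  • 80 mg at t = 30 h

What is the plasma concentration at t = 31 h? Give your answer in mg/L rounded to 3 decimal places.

k = ln 2 / 6 = 0.11552 per h
Dose 1 (440 mg at t=0 h): 440·exp(−0.11552·31) = 12.250 mg/L
Dose 2 (215 mg at t=5 h): 215·exp(−0.11552·26) = 10.665 mg/L
Dose 3 (435 mg at t=10 h): 435·exp(−0.11552·21) = 38.449 mg/L
Dose 4 (460 mg at t=15 h): 460·exp(−0.11552·16) = 72.445 mg/L
Dose 5 (70 mg at t=20 h): 70·exp(−0.11552·11) = 19.643 mg/L
Dose 6 (270 mg at t=25 h): 270·exp(−0.11552·6) = 135.000 mg/L
Dose 7 (80 mg at t=30 h): 80·exp(−0.11552·1) = 71.272 mg/L
C(31) = 12.250 + 10.665 + 38.449 + 72.445 + 19.643 + 135.000 + 71.272 = 359.725 mg/L

359.725 mg/L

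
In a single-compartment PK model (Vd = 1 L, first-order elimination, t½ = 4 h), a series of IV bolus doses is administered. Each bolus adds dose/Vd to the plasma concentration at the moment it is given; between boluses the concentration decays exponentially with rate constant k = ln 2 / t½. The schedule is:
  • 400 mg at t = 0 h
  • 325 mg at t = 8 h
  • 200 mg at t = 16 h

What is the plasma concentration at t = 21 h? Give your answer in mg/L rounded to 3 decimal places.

k = ln 2 / 4 = 0.17329 per h
Dose 1 (400 mg at t=0 h): 400·exp(−0.17329·21) = 10.511 mg/L
Dose 2 (325 mg at t=8 h): 325·exp(−0.17329·13) = 34.161 mg/L
Dose 3 (200 mg at t=16 h): 200·exp(−0.17329·5) = 84.090 mg/L
C(21) = 10.511 + 34.161 + 84.090 = 128.762 mg/L

128.762 mg/L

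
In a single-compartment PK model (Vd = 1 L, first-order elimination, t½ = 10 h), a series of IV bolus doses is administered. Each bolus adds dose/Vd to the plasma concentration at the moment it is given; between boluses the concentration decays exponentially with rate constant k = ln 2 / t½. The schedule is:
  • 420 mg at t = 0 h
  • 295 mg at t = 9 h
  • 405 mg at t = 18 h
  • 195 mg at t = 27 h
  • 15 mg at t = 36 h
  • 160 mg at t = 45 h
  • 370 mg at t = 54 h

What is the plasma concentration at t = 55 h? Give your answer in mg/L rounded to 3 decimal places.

k = ln 2 / 10 = 0.06931 per h
Dose 1 (420 mg at t=0 h): 420·exp(−0.06931·55) = 9.281 mg/L
Dose 2 (295 mg at t=9 h): 295·exp(−0.06931·46) = 12.164 mg/L
Dose 3 (405 mg at t=18 h): 405·exp(−0.06931·37) = 31.163 mg/L
Dose 4 (195 mg at t=27 h): 195·exp(−0.06931·28) = 28.000 mg/L
Dose 5 (15 mg at t=36 h): 15·exp(−0.06931·19) = 4.019 mg/L
Dose 6 (160 mg at t=45 h): 160·exp(−0.06931·10) = 80.000 mg/L
Dose 7 (370 mg at t=54 h): 370·exp(−0.06931·1) = 345.222 mg/L
C(55) = 9.281 + 12.164 + 31.163 + 28.000 + 4.019 + 80.000 + 345.222 = 509.849 mg/L

509.849 mg/L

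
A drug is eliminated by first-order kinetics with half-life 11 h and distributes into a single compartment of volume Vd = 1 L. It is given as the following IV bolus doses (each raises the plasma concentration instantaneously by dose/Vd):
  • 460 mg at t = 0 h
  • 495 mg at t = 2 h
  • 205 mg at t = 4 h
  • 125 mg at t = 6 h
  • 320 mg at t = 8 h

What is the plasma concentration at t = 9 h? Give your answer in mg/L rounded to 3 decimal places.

1132.865 mg/L

k = ln 2 / 11 = 0.06301 per h
Dose 1 (460 mg at t=0 h): 460·exp(−0.06301·9) = 260.892 mg/L
Dose 2 (495 mg at t=2 h): 495·exp(−0.06301·7) = 318.450 mg/L
Dose 3 (205 mg at t=4 h): 205·exp(−0.06301·5) = 149.597 mg/L
Dose 4 (125 mg at t=6 h): 125·exp(−0.06301·3) = 103.469 mg/L
Dose 5 (320 mg at t=8 h): 320·exp(−0.06301·1) = 300.458 mg/L
C(9) = 260.892 + 318.450 + 149.597 + 103.469 + 300.458 = 1132.865 mg/L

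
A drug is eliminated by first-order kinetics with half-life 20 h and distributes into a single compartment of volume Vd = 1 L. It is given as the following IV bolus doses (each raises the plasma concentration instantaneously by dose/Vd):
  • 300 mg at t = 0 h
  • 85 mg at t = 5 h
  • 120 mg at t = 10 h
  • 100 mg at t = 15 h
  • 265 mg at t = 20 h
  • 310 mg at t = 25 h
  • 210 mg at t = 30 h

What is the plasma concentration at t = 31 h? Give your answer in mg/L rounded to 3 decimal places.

k = ln 2 / 20 = 0.03466 per h
Dose 1 (300 mg at t=0 h): 300·exp(−0.03466·31) = 102.453 mg/L
Dose 2 (85 mg at t=5 h): 85·exp(−0.03466·26) = 34.521 mg/L
Dose 3 (120 mg at t=10 h): 120·exp(−0.03466·21) = 57.956 mg/L
Dose 4 (100 mg at t=15 h): 100·exp(−0.03466·16) = 57.435 mg/L
Dose 5 (265 mg at t=20 h): 265·exp(−0.03466·11) = 181.000 mg/L
Dose 6 (310 mg at t=25 h): 310·exp(−0.03466·6) = 251.798 mg/L
Dose 7 (210 mg at t=30 h): 210·exp(−0.03466·1) = 202.847 mg/L
C(31) = 102.453 + 34.521 + 57.956 + 57.435 + 181.000 + 251.798 + 202.847 = 888.010 mg/L

888.010 mg/L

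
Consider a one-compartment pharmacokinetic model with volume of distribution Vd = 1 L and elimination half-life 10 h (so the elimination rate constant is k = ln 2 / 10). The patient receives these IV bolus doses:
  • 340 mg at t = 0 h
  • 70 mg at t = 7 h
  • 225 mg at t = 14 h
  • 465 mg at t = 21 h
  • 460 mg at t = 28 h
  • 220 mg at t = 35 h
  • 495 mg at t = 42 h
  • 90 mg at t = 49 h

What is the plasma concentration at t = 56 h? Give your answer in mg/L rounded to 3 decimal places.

423.035 mg/L

k = ln 2 / 10 = 0.06931 per h
Dose 1 (340 mg at t=0 h): 340·exp(−0.06931·56) = 7.010 mg/L
Dose 2 (70 mg at t=7 h): 70·exp(−0.06931·49) = 2.345 mg/L
Dose 3 (225 mg at t=14 h): 225·exp(−0.06931·42) = 12.242 mg/L
Dose 4 (465 mg at t=21 h): 465·exp(−0.06931·35) = 41.101 mg/L
Dose 5 (460 mg at t=28 h): 460·exp(−0.06931·28) = 66.050 mg/L
Dose 6 (220 mg at t=35 h): 220·exp(−0.06931·21) = 51.317 mg/L
Dose 7 (495 mg at t=42 h): 495·exp(−0.06931·14) = 187.570 mg/L
Dose 8 (90 mg at t=49 h): 90·exp(−0.06931·7) = 55.401 mg/L
C(56) = 7.010 + 2.345 + 12.242 + 41.101 + 66.050 + 51.317 + 187.570 + 55.401 = 423.035 mg/L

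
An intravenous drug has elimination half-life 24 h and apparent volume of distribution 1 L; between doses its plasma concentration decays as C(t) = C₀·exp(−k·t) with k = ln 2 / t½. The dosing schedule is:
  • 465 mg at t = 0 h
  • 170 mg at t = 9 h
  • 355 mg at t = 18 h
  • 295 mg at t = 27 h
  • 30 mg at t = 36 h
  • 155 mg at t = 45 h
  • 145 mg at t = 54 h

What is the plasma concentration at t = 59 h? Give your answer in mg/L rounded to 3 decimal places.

k = ln 2 / 24 = 0.02888 per h
Dose 1 (465 mg at t=0 h): 465·exp(−0.02888·59) = 84.610 mg/L
Dose 2 (170 mg at t=9 h): 170·exp(−0.02888·50) = 40.115 mg/L
Dose 3 (355 mg at t=18 h): 355·exp(−0.02888·41) = 108.635 mg/L
Dose 4 (295 mg at t=27 h): 295·exp(−0.02888·32) = 117.071 mg/L
Dose 5 (30 mg at t=36 h): 30·exp(−0.02888·23) = 15.440 mg/L
Dose 6 (155 mg at t=45 h): 155·exp(−0.02888·14) = 103.450 mg/L
Dose 7 (145 mg at t=54 h): 145·exp(−0.02888·5) = 125.503 mg/L
C(59) = 84.610 + 40.115 + 108.635 + 117.071 + 15.440 + 103.450 + 125.503 = 594.823 mg/L

594.823 mg/L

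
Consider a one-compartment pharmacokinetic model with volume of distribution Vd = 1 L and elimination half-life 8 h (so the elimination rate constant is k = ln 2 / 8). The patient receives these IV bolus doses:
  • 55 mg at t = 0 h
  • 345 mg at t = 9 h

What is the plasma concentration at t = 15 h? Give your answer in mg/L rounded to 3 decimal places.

k = ln 2 / 8 = 0.08664 per h
Dose 1 (55 mg at t=0 h): 55·exp(−0.08664·15) = 14.994 mg/L
Dose 2 (345 mg at t=9 h): 345·exp(−0.08664·6) = 205.138 mg/L
C(15) = 14.994 + 205.138 = 220.133 mg/L

220.133 mg/L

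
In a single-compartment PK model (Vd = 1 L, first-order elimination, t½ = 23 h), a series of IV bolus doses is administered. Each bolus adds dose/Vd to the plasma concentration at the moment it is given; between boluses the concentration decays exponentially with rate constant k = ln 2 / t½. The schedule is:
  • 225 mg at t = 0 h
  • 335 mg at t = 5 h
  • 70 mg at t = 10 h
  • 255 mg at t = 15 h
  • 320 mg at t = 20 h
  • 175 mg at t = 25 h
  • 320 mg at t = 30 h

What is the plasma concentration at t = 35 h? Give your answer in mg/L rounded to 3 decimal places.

994.847 mg/L

k = ln 2 / 23 = 0.03014 per h
Dose 1 (225 mg at t=0 h): 225·exp(−0.03014·35) = 78.360 mg/L
Dose 2 (335 mg at t=5 h): 335·exp(−0.03014·30) = 135.643 mg/L
Dose 3 (70 mg at t=10 h): 70·exp(−0.03014·25) = 32.953 mg/L
Dose 4 (255 mg at t=15 h): 255·exp(−0.03014·20) = 139.565 mg/L
Dose 5 (320 mg at t=20 h): 320·exp(−0.03014·15) = 203.623 mg/L
Dose 6 (175 mg at t=25 h): 175·exp(−0.03014·10) = 129.466 mg/L
Dose 7 (320 mg at t=30 h): 320·exp(−0.03014·5) = 275.238 mg/L
C(35) = 78.360 + 135.643 + 32.953 + 139.565 + 203.623 + 129.466 + 275.238 = 994.847 mg/L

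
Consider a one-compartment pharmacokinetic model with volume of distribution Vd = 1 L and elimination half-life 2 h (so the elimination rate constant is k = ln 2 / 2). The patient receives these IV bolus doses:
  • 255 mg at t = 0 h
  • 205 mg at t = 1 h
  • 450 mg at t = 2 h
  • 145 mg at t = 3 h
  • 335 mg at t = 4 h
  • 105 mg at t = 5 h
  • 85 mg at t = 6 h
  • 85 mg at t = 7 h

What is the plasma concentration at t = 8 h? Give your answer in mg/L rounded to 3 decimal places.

k = ln 2 / 2 = 0.34657 per h
Dose 1 (255 mg at t=0 h): 255·exp(−0.34657·8) = 15.938 mg/L
Dose 2 (205 mg at t=1 h): 205·exp(−0.34657·7) = 18.120 mg/L
Dose 3 (450 mg at t=2 h): 450·exp(−0.34657·6) = 56.250 mg/L
Dose 4 (145 mg at t=3 h): 145·exp(−0.34657·5) = 25.633 mg/L
Dose 5 (335 mg at t=4 h): 335·exp(−0.34657·4) = 83.750 mg/L
Dose 6 (105 mg at t=5 h): 105·exp(−0.34657·3) = 37.123 mg/L
Dose 7 (85 mg at t=6 h): 85·exp(−0.34657·2) = 42.500 mg/L
Dose 8 (85 mg at t=7 h): 85·exp(−0.34657·1) = 60.104 mg/L
C(8) = 15.938 + 18.120 + 56.250 + 25.633 + 83.750 + 37.123 + 42.500 + 60.104 = 339.417 mg/L

339.417 mg/L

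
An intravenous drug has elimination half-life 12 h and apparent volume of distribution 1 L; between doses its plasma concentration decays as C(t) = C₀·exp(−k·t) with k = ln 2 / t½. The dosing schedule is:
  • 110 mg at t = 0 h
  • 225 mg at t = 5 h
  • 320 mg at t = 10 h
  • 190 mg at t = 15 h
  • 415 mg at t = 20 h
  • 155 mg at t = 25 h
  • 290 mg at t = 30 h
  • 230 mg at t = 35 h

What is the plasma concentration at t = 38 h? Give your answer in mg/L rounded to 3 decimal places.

755.486 mg/L

k = ln 2 / 12 = 0.05776 per h
Dose 1 (110 mg at t=0 h): 110·exp(−0.05776·38) = 12.250 mg/L
Dose 2 (225 mg at t=5 h): 225·exp(−0.05776·33) = 33.446 mg/L
Dose 3 (320 mg at t=10 h): 320·exp(−0.05776·28) = 63.496 mg/L
Dose 4 (190 mg at t=15 h): 190·exp(−0.05776·23) = 50.324 mg/L
Dose 5 (415 mg at t=20 h): 415·exp(−0.05776·18) = 146.725 mg/L
Dose 6 (155 mg at t=25 h): 155·exp(−0.05776·13) = 73.150 mg/L
Dose 7 (290 mg at t=30 h): 290·exp(−0.05776·8) = 182.689 mg/L
Dose 8 (230 mg at t=35 h): 230·exp(−0.05776·3) = 193.406 mg/L
C(38) = 12.250 + 33.446 + 63.496 + 50.324 + 146.725 + 73.150 + 182.689 + 193.406 = 755.486 mg/L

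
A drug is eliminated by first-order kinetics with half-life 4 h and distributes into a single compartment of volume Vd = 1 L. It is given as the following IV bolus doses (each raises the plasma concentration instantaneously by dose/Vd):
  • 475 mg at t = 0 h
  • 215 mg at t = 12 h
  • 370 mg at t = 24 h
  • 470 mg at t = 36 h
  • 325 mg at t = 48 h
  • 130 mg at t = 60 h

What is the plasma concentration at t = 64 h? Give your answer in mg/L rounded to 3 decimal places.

89.379 mg/L

k = ln 2 / 4 = 0.17329 per h
Dose 1 (475 mg at t=0 h): 475·exp(−0.17329·64) = 0.007 mg/L
Dose 2 (215 mg at t=12 h): 215·exp(−0.17329·52) = 0.026 mg/L
Dose 3 (370 mg at t=24 h): 370·exp(−0.17329·40) = 0.361 mg/L
Dose 4 (470 mg at t=36 h): 470·exp(−0.17329·28) = 3.672 mg/L
Dose 5 (325 mg at t=48 h): 325·exp(−0.17329·16) = 20.312 mg/L
Dose 6 (130 mg at t=60 h): 130·exp(−0.17329·4) = 65.000 mg/L
C(64) = 0.007 + 0.026 + 0.361 + 3.672 + 20.312 + 65.000 = 89.379 mg/L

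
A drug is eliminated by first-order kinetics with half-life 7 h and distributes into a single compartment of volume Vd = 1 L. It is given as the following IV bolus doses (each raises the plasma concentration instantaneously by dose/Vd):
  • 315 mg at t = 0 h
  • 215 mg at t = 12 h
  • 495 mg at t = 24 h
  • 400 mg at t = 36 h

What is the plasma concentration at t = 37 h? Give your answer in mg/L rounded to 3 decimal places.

k = ln 2 / 7 = 0.09902 per h
Dose 1 (315 mg at t=0 h): 315·exp(−0.09902·37) = 8.075 mg/L
Dose 2 (215 mg at t=12 h): 215·exp(−0.09902·25) = 18.086 mg/L
Dose 3 (495 mg at t=24 h): 495·exp(−0.09902·13) = 136.631 mg/L
Dose 4 (400 mg at t=36 h): 400·exp(−0.09902·1) = 362.289 mg/L
C(37) = 8.075 + 18.086 + 136.631 + 362.289 = 525.081 mg/L

525.081 mg/L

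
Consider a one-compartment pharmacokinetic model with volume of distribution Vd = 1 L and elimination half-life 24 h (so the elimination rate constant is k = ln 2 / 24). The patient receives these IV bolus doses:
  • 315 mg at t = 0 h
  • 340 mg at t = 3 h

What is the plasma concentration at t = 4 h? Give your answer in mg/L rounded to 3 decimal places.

k = ln 2 / 24 = 0.02888 per h
Dose 1 (315 mg at t=0 h): 315·exp(−0.02888·4) = 280.633 mg/L
Dose 2 (340 mg at t=3 h): 340·exp(−0.02888·1) = 330.321 mg/L
C(4) = 280.633 + 330.321 = 610.954 mg/L

610.954 mg/L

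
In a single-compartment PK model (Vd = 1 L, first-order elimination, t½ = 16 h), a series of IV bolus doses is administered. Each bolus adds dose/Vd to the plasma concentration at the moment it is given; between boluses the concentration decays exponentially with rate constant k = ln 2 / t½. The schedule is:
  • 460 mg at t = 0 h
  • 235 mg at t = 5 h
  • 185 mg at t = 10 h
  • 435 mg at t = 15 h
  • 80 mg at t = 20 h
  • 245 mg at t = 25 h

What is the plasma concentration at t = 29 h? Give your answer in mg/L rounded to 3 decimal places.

k = ln 2 / 16 = 0.04332 per h
Dose 1 (460 mg at t=0 h): 460·exp(−0.04332·29) = 130.961 mg/L
Dose 2 (235 mg at t=5 h): 235·exp(−0.04332·24) = 83.085 mg/L
Dose 3 (185 mg at t=10 h): 185·exp(−0.04332·19) = 81.227 mg/L
Dose 4 (435 mg at t=15 h): 435·exp(−0.04332·14) = 237.185 mg/L
Dose 5 (80 mg at t=20 h): 80·exp(−0.04332·9) = 54.170 mg/L
Dose 6 (245 mg at t=25 h): 245·exp(−0.04332·4) = 206.020 mg/L
C(29) = 130.961 + 83.085 + 81.227 + 237.185 + 54.170 + 206.020 = 792.648 mg/L

792.648 mg/L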